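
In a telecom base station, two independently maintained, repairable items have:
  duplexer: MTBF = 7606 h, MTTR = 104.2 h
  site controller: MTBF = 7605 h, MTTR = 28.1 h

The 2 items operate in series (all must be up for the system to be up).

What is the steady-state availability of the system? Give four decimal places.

A(duplexer) = MTBF/(MTBF+MTTR) = 7606/(7606+104.2) = 0.986485
A(site controller) = MTBF/(MTBF+MTTR) = 7605/(7605+28.1) = 0.996319
Series availability: 0.986485 × 0.996319 = 0.9829

0.9829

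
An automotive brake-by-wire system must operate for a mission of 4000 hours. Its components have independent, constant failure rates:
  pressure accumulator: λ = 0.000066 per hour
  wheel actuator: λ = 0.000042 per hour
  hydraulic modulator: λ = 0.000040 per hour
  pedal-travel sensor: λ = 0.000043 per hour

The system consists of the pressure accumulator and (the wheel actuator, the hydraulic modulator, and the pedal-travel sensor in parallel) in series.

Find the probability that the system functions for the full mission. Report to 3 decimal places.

0.765

R(pressure accumulator) = exp(−0.000066 × 4000) = 0.76797
R(wheel actuator) = exp(−0.000042 × 4000) = 0.84535
R(hydraulic modulator) = exp(−0.000040 × 4000) = 0.85214
R(pedal-travel sensor) = exp(−0.000043 × 4000) = 0.84198
Parallel (wheel actuator, hydraulic modulator, and pedal-travel sensor): 1 − (1 − 0.84535)(1 − 0.85214)(1 − 0.84198) = 0.99639
Series (pressure accumulator and [0.99639]): 0.76797 × 0.99639 = 0.765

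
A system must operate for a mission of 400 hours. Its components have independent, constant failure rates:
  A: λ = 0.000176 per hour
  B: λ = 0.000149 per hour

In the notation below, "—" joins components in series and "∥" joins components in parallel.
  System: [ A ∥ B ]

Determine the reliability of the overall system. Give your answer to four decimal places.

0.9961

R(A) = exp(−0.000176 × 400) = 0.932021
R(B) = exp(−0.000149 × 400) = 0.942141
Parallel (A and B): 1 − (1 − 0.932021)(1 − 0.942141) = 0.9961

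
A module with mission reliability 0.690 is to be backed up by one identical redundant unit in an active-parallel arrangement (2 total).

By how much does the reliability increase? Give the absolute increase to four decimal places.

R_before = 0.690
R_after = 1 − (1 − 0.690)^2 = 0.9039
ΔR = 0.9039 − 0.690 = 0.2139

0.2139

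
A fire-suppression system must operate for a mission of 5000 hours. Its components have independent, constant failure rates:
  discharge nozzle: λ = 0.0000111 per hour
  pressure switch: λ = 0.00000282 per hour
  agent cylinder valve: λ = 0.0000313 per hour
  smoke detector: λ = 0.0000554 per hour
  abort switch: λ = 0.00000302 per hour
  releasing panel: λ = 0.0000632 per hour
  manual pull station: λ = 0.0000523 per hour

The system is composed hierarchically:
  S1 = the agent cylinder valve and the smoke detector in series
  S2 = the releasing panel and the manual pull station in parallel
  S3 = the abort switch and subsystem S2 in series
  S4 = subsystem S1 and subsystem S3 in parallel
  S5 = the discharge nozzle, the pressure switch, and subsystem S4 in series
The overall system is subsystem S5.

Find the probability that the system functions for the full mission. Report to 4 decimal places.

R(discharge nozzle) = exp(−0.0000111 × 5000) = 0.946012
R(pressure switch) = exp(−0.00000282 × 5000) = 0.985999
R(agent cylinder valve) = exp(−0.0000313 × 5000) = 0.855132
R(smoke detector) = exp(−0.0000554 × 5000) = 0.758054
R(abort switch) = exp(−0.00000302 × 5000) = 0.985013
R(releasing panel) = exp(−0.0000632 × 5000) = 0.729059
R(manual pull station) = exp(−0.0000523 × 5000) = 0.769896
Series (agent cylinder valve and smoke detector): 0.855132 × 0.758054 = 0.648236
Parallel (releasing panel and manual pull station): 1 − (1 − 0.729059)(1 − 0.769896) = 0.937655
Series (abort switch and [0.937655]): 0.985013 × 0.937655 = 0.923602
Parallel ([0.648236] and [0.923602]): 1 − (1 − 0.648236)(1 − 0.923602) = 0.973126
Series (discharge nozzle, pressure switch, and [0.973126]): 0.946012 × 0.985999 × 0.973126 = 0.9077

0.9077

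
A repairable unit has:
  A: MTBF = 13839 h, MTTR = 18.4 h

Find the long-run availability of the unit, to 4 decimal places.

A(A) = MTBF/(MTBF+MTTR) = 13839/(13839+18.4) = 0.9987

0.9987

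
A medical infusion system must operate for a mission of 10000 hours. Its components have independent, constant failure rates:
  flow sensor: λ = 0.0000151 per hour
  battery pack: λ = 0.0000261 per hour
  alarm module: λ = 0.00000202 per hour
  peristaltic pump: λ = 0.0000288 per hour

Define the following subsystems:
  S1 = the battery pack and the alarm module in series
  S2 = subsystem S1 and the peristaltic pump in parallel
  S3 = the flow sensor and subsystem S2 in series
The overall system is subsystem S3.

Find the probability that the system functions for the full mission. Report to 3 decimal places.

0.807

R(flow sensor) = exp(−0.0000151 × 10000) = 0.85985
R(battery pack) = exp(−0.0000261 × 10000) = 0.77028
R(alarm module) = exp(−0.00000202 × 10000) = 0.98000
R(peristaltic pump) = exp(−0.0000288 × 10000) = 0.74976
Series (battery pack and alarm module): 0.77028 × 0.98000 = 0.75487
Parallel ([0.75487] and peristaltic pump): 1 − (1 − 0.75487)(1 − 0.74976) = 0.93866
Series (flow sensor and [0.93866]): 0.85985 × 0.93866 = 0.807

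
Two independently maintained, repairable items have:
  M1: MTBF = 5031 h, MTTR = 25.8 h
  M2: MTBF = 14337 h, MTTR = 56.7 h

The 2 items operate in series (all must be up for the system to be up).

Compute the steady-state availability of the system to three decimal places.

A(M1) = MTBF/(MTBF+MTTR) = 5031/(5031+25.8) = 0.994898
A(M2) = MTBF/(MTBF+MTTR) = 14337/(14337+56.7) = 0.996061
Series availability: 0.994898 × 0.996061 = 0.991

0.991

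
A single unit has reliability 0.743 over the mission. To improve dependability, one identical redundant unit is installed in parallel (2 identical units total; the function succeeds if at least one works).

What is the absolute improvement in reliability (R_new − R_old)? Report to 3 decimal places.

R_before = 0.743
R_after = 1 − (1 − 0.743)^2 = 0.934
ΔR = 0.934 − 0.743 = 0.191

0.191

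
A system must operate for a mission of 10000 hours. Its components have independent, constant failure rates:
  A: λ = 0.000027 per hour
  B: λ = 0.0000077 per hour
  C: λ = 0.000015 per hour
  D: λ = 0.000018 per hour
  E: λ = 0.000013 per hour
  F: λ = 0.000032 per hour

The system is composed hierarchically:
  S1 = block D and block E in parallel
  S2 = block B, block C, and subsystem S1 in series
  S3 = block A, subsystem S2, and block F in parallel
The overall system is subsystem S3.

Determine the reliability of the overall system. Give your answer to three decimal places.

0.986

R(A) = exp(−0.000027 × 10000) = 0.76338
R(B) = exp(−0.0000077 × 10000) = 0.92589
R(C) = exp(−0.000015 × 10000) = 0.86071
R(D) = exp(−0.000018 × 10000) = 0.83527
R(E) = exp(−0.000013 × 10000) = 0.87810
R(F) = exp(−0.000032 × 10000) = 0.72615
Parallel (D and E): 1 − (1 − 0.83527)(1 − 0.87810) = 0.97992
Series (B, C, and [0.97992]): 0.92589 × 0.86071 × 0.97992 = 0.78092
Parallel (A, [0.78092], and F): 1 − (1 − 0.76338)(1 − 0.78092)(1 − 0.72615) = 0.986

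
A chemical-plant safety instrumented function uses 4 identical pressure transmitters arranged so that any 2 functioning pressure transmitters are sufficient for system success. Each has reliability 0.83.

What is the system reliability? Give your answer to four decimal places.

0.9829

R = Σ_{i=2}^{4} C(4,i) p^i (1−p)^{4−i} with p = 0.83
C(4,2)·0.83^2·0.17^2 = 0.119455
C(4,3)·0.83^3·0.17^1 = 0.388815
C(4,4)·0.83^4·0.17^0 = 0.474583
Sum = 0.9829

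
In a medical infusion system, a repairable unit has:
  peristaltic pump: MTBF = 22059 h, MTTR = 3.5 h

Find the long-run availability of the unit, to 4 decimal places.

A(peristaltic pump) = MTBF/(MTBF+MTTR) = 22059/(22059+3.5) = 0.9998

0.9998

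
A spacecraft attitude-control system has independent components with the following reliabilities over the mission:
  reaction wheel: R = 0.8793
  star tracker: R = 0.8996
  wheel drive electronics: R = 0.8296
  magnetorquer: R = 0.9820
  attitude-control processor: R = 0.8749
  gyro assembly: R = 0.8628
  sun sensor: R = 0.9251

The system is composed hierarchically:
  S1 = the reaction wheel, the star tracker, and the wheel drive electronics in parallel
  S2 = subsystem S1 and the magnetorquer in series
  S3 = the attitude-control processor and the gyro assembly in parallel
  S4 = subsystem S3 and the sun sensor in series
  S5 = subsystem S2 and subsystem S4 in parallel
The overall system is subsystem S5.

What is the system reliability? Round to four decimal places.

Parallel (reaction wheel, star tracker, and wheel drive electronics): 1 − (1 − 0.879300)(1 − 0.899600)(1 − 0.829600) = 0.997935
Series ([0.997935] and magnetorquer): 0.997935 × 0.982000 = 0.979972
Parallel (attitude-control processor and gyro assembly): 1 − (1 − 0.874900)(1 − 0.862800) = 0.982836
Series ([0.982836] and sun sensor): 0.982836 × 0.925100 = 0.909222
Parallel ([0.979972] and [0.909222]): 1 − (1 − 0.979972)(1 − 0.909222) = 0.9982

0.9982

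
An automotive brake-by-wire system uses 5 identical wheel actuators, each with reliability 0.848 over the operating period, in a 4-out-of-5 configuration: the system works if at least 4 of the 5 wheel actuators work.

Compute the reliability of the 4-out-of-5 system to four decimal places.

0.8315

R = Σ_{i=4}^{5} C(5,i) p^i (1−p)^{5−i} with p = 0.848
C(5,4)·0.848^4·0.152^1 = 0.393004
C(5,5)·0.848^5·0.152^0 = 0.438510
Sum = 0.8315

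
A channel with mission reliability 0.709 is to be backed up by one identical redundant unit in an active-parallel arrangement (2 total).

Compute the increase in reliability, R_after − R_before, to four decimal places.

R_before = 0.709
R_after = 1 − (1 − 0.709)^2 = 0.9153
ΔR = 0.9153 − 0.709 = 0.2063

0.2063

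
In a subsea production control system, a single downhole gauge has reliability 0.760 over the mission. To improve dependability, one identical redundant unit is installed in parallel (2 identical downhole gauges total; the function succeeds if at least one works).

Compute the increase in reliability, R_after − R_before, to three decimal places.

0.182

R_before = 0.760
R_after = 1 − (1 − 0.760)^2 = 0.942
ΔR = 0.942 − 0.760 = 0.182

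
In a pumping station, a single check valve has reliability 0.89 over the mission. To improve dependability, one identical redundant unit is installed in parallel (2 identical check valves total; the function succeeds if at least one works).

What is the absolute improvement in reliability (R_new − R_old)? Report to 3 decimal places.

R_before = 0.89
R_after = 1 − (1 − 0.89)^2 = 0.988
ΔR = 0.988 − 0.89 = 0.098

0.098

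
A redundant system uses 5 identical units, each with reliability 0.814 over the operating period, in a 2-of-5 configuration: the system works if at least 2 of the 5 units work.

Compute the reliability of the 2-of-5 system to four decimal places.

R = Σ_{i=2}^{5} C(5,i) p^i (1−p)^{5−i} with p = 0.814
C(5,2)·0.814^2·0.186^3 = 0.042637
C(5,3)·0.814^3·0.186^2 = 0.186595
C(5,4)·0.814^4·0.186^1 = 0.408301
C(5,5)·0.814^5·0.186^0 = 0.357373
Sum = 0.9949

0.9949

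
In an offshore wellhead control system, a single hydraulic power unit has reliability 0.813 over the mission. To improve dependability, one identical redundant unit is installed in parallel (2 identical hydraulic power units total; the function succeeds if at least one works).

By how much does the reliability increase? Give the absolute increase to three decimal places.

R_before = 0.813
R_after = 1 − (1 − 0.813)^2 = 0.965
ΔR = 0.965 − 0.813 = 0.152

0.152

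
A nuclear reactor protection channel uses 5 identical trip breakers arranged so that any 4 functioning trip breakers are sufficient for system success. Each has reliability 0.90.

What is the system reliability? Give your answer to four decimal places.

0.9185

R = Σ_{i=4}^{5} C(5,i) p^i (1−p)^{5−i} with p = 0.90
C(5,4)·0.90^4·0.10^1 = 0.328050
C(5,5)·0.90^5·0.10^0 = 0.590490
Sum = 0.9185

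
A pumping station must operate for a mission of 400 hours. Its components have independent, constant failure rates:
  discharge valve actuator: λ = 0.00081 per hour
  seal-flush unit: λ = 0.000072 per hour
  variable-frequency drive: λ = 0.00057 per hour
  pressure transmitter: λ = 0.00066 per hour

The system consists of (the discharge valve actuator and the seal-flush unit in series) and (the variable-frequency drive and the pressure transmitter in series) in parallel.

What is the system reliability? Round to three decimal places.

0.884

R(discharge valve actuator) = exp(−0.00081 × 400) = 0.72325
R(seal-flush unit) = exp(−0.000072 × 400) = 0.97161
R(variable-frequency drive) = exp(−0.00057 × 400) = 0.79612
R(pressure transmitter) = exp(−0.00066 × 400) = 0.76797
Series (discharge valve actuator and seal-flush unit): 0.72325 × 0.97161 = 0.70272
Series (variable-frequency drive and pressure transmitter): 0.79612 × 0.76797 = 0.61140
Parallel ([0.70272] and [0.61140]): 1 − (1 − 0.70272)(1 − 0.61140) = 0.884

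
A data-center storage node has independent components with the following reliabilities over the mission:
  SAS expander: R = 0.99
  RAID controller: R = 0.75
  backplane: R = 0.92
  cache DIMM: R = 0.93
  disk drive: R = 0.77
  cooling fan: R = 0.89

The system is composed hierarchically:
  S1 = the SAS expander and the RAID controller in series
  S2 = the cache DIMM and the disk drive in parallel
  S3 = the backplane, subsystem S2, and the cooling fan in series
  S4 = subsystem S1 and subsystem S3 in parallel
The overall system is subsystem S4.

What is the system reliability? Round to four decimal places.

0.9499

Series (SAS expander and RAID controller): 0.990000 × 0.750000 = 0.742500
Parallel (cache DIMM and disk drive): 1 − (1 − 0.930000)(1 − 0.770000) = 0.983900
Series (backplane, [0.983900], and cooling fan): 0.920000 × 0.983900 × 0.890000 = 0.805617
Parallel ([0.742500] and [0.805617]): 1 − (1 − 0.742500)(1 − 0.805617) = 0.9499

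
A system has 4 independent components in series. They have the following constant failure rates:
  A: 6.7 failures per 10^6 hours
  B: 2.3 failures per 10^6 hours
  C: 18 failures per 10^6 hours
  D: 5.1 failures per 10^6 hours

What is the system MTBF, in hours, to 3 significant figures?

Series of exponential components: λ_sys = Σ λ_i
λ_sys = 0.0000067 + 0.0000023 + 0.000018 + 0.0000051 = 3.2100e-05 /h
MTBF = 1 / λ_sys = 31200 h

31200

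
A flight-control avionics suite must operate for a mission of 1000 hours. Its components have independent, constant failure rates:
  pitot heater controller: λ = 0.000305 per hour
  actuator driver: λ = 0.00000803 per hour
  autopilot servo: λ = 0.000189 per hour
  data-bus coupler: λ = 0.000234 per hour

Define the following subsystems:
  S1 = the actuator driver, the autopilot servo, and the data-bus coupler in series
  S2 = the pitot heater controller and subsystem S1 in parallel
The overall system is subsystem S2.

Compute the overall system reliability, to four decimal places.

0.9080

R(pitot heater controller) = exp(−0.000305 × 1000) = 0.737123
R(actuator driver) = exp(−0.00000803 × 1000) = 0.992002
R(autopilot servo) = exp(−0.000189 × 1000) = 0.827787
R(data-bus coupler) = exp(−0.000234 × 1000) = 0.791362
Series (actuator driver, autopilot servo, and data-bus coupler): 0.992002 × 0.827787 × 0.791362 = 0.649840
Parallel (pitot heater controller and [0.649840]): 1 − (1 − 0.737123)(1 − 0.649840) = 0.9080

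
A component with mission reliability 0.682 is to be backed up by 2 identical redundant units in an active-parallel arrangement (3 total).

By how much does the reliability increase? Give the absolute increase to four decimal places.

R_before = 0.682
R_after = 1 − (1 − 0.682)^3 = 0.9678
ΔR = 0.9678 − 0.682 = 0.2858

0.2858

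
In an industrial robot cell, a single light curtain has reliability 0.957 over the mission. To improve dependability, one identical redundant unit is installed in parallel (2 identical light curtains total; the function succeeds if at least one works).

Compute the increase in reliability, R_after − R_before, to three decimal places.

0.041

R_before = 0.957
R_after = 1 − (1 − 0.957)^2 = 0.998
ΔR = 0.998 − 0.957 = 0.041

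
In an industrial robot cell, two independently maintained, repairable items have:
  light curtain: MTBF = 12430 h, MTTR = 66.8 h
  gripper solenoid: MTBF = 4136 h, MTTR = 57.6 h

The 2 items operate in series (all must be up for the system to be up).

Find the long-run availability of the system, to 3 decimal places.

0.981

A(light curtain) = MTBF/(MTBF+MTTR) = 12430/(12430+66.8) = 0.994655
A(gripper solenoid) = MTBF/(MTBF+MTTR) = 4136/(4136+57.6) = 0.986265
Series availability: 0.994655 × 0.986265 = 0.981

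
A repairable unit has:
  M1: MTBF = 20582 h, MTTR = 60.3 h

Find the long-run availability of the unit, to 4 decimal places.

0.9971

A(M1) = MTBF/(MTBF+MTTR) = 20582/(20582+60.3) = 0.9971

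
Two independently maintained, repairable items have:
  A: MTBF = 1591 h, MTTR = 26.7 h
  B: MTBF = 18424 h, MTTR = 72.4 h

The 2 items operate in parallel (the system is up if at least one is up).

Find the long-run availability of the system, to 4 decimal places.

A(A) = MTBF/(MTBF+MTTR) = 1591/(1591+26.7) = 0.983495
A(B) = MTBF/(MTBF+MTTR) = 18424/(18424+72.4) = 0.996086
Parallel availability: 1 − (1 − 0.983495)(1 − 0.996086) = 0.9999

0.9999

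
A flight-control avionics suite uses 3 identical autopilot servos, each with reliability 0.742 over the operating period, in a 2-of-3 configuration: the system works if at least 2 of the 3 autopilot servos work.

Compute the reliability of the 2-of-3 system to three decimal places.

0.835

R = Σ_{i=2}^{3} C(3,i) p^i (1−p)^{3−i} with p = 0.742
C(3,2)·0.742^2·0.258^1 = 0.42614
C(3,3)·0.742^3·0.258^0 = 0.40852
Sum = 0.835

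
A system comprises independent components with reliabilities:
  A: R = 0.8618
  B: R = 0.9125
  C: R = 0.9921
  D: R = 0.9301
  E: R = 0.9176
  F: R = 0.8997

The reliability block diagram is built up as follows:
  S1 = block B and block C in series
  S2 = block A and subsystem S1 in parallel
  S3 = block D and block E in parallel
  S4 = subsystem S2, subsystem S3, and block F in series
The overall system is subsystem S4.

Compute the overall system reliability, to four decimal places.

0.8828

Series (B and C): 0.912500 × 0.992100 = 0.905291
Parallel (A and [0.905291]): 1 − (1 − 0.861800)(1 − 0.905291) = 0.986911
Parallel (D and E): 1 − (1 − 0.930100)(1 − 0.917600) = 0.994240
Series ([0.986911], [0.994240], and F): 0.986911 × 0.994240 × 0.899700 = 0.8828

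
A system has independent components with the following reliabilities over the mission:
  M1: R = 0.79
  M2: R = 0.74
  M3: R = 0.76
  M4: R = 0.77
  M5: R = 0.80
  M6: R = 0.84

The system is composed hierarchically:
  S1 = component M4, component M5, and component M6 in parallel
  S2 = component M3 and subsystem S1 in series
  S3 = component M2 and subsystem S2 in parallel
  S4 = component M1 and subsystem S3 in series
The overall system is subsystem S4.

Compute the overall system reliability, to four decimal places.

0.7396

Parallel (M4, M5, and M6): 1 − (1 − 0.770000)(1 − 0.800000)(1 − 0.840000) = 0.992640
Series (M3 and [0.992640]): 0.760000 × 0.992640 = 0.754406
Parallel (M2 and [0.754406]): 1 − (1 − 0.740000)(1 − 0.754406) = 0.936146
Series (M1 and [0.936146]): 0.790000 × 0.936146 = 0.7396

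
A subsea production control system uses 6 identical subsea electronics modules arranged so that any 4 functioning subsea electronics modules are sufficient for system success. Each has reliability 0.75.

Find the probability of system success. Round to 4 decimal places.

0.8306

R = Σ_{i=4}^{6} C(6,i) p^i (1−p)^{6−i} with p = 0.75
C(6,4)·0.75^4·0.25^2 = 0.296631
C(6,5)·0.75^5·0.25^1 = 0.355957
C(6,6)·0.75^6·0.25^0 = 0.177979
Sum = 0.8306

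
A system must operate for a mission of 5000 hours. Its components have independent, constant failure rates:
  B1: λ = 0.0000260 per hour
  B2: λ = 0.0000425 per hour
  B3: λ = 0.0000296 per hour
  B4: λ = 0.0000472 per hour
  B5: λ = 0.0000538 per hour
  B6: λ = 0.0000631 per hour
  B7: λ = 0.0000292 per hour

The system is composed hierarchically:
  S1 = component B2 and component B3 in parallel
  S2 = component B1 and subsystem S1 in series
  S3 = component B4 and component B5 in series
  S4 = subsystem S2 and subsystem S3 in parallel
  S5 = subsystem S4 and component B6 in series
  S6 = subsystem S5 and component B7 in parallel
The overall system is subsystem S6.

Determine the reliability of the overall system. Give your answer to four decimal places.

0.9575

R(B1) = exp(−0.0000260 × 5000) = 0.878095
R(B2) = exp(−0.0000425 × 5000) = 0.808560
R(B3) = exp(−0.0000296 × 5000) = 0.862431
R(B4) = exp(−0.0000472 × 5000) = 0.789781
R(B5) = exp(−0.0000538 × 5000) = 0.764143
R(B6) = exp(−0.0000631 × 5000) = 0.729424
R(B7) = exp(−0.0000292 × 5000) = 0.864158
Parallel (B2 and B3): 1 − (1 − 0.808560)(1 − 0.862431) = 0.973664
Series (B1 and [0.973664]): 0.878095 × 0.973664 = 0.854969
Series (B4 and B5): 0.789781 × 0.764143 = 0.603506
Parallel ([0.854969] and [0.603506]): 1 − (1 − 0.854969)(1 − 0.603506) = 0.942496
Series ([0.942496] and B6): 0.942496 × 0.729424 = 0.687479
Parallel ([0.687479] and B7): 1 − (1 − 0.687479)(1 − 0.864158) = 0.9575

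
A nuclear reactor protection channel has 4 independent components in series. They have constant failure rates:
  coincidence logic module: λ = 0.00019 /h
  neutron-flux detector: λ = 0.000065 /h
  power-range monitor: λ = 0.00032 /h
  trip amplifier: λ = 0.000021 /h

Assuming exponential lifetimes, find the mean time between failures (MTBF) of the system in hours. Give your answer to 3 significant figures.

1680

Series of exponential components: λ_sys = Σ λ_i
λ_sys = 0.00019 + 0.000065 + 0.00032 + 0.000021 = 5.9600e-04 /h
MTBF = 1 / λ_sys = 1680 h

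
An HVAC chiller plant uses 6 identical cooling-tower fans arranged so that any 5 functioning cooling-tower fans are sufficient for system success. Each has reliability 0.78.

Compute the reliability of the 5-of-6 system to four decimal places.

0.6063

R = Σ_{i=5}^{6} C(6,i) p^i (1−p)^{6−i} with p = 0.78
C(6,5)·0.78^5·0.22^1 = 0.381107
C(6,6)·0.78^6·0.22^0 = 0.225200
Sum = 0.6063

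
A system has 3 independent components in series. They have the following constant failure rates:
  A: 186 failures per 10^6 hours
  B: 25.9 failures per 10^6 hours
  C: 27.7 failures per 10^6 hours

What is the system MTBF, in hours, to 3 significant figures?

4170

Series of exponential components: λ_sys = Σ λ_i
λ_sys = 0.000186 + 0.0000259 + 0.0000277 = 2.3960e-04 /h
MTBF = 1 / λ_sys = 4170 h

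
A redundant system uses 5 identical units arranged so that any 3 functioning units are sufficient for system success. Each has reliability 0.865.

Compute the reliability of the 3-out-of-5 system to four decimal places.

R = Σ_{i=3}^{5} C(5,i) p^i (1−p)^{5−i} with p = 0.865
C(5,3)·0.865^3·0.135^2 = 0.117955
C(5,4)·0.865^4·0.135^1 = 0.377892
C(5,5)·0.865^5·0.135^0 = 0.484262
Sum = 0.9801

0.9801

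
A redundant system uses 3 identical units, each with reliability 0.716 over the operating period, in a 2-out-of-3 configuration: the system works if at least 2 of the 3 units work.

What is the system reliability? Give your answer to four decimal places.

0.8038

R = Σ_{i=2}^{3} C(3,i) p^i (1−p)^{3−i} with p = 0.716
C(3,2)·0.716^2·0.284^1 = 0.436783
C(3,3)·0.716^3·0.284^0 = 0.367062
Sum = 0.8038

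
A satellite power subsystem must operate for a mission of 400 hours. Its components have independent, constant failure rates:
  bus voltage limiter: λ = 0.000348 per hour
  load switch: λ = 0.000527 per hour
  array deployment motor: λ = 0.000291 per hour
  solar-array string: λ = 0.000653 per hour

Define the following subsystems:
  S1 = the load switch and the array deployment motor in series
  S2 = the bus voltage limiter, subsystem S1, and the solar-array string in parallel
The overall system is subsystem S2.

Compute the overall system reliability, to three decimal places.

0.992

R(bus voltage limiter) = exp(−0.000348 × 400) = 0.87005
R(load switch) = exp(−0.000527 × 400) = 0.80994
R(array deployment motor) = exp(−0.000291 × 400) = 0.89012
R(solar-array string) = exp(−0.000653 × 400) = 0.77013
Series (load switch and array deployment motor): 0.80994 × 0.89012 = 0.72094
Parallel (bus voltage limiter, [0.72094], and solar-array string): 1 − (1 − 0.87005)(1 − 0.72094)(1 − 0.77013) = 0.992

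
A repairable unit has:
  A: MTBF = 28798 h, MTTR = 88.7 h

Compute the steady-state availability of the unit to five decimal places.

0.99693

A(A) = MTBF/(MTBF+MTTR) = 28798/(28798+88.7) = 0.99693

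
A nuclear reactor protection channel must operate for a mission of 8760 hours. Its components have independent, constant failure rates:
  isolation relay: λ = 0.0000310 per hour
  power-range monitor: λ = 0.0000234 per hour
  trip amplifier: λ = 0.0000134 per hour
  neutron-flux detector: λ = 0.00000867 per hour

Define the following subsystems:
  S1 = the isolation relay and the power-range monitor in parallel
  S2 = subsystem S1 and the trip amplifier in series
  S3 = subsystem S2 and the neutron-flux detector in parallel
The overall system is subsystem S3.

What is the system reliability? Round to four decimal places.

R(isolation relay) = exp(−0.0000310 × 8760) = 0.762190
R(power-range monitor) = exp(−0.0000234 × 8760) = 0.814660
R(trip amplifier) = exp(−0.0000134 × 8760) = 0.889244
R(neutron-flux detector) = exp(−0.00000867 × 8760) = 0.926863
Parallel (isolation relay and power-range monitor): 1 − (1 − 0.762190)(1 − 0.814660) = 0.955924
Series ([0.955924] and trip amplifier): 0.955924 × 0.889244 = 0.850050
Parallel ([0.850050] and neutron-flux detector): 1 − (1 − 0.850050)(1 − 0.926863) = 0.9890

0.9890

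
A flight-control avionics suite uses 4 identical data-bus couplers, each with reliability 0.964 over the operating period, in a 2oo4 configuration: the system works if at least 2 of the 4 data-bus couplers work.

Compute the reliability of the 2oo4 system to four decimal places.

R = Σ_{i=2}^{4} C(4,i) p^i (1−p)^{4−i} with p = 0.964
C(4,2)·0.964^2·0.036^2 = 0.007226
C(4,3)·0.964^3·0.036^1 = 0.129001
C(4,4)·0.964^4·0.036^0 = 0.863591
Sum = 0.9998

0.9998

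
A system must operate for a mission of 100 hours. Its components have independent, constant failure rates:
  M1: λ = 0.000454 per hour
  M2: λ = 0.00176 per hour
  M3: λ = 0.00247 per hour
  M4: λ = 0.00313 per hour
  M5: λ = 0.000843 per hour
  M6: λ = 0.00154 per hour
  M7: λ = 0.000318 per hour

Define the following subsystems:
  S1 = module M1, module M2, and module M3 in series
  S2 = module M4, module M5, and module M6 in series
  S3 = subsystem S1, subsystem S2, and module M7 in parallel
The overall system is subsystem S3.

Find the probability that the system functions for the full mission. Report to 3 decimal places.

R(M1) = exp(−0.000454 × 100) = 0.95562
R(M2) = exp(−0.00176 × 100) = 0.83862
R(M3) = exp(−0.00247 × 100) = 0.78114
R(M4) = exp(−0.00313 × 100) = 0.73125
R(M5) = exp(−0.000843 × 100) = 0.91916
R(M6) = exp(−0.00154 × 100) = 0.85727
R(M7) = exp(−0.000318 × 100) = 0.96870
Series (M1, M2, and M3): 0.95562 × 0.83862 × 0.78114 = 0.62601
Series (M4, M5, and M6): 0.73125 × 0.91916 × 0.85727 = 0.57620
Parallel ([0.62601], [0.57620], and M7): 1 − (1 − 0.62601)(1 − 0.57620)(1 − 0.96870) = 0.995

0.995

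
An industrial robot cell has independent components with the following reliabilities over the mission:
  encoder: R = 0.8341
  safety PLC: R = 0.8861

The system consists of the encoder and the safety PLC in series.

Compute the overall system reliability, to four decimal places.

0.7391

Series (encoder and safety PLC): 0.834100 × 0.886100 = 0.7391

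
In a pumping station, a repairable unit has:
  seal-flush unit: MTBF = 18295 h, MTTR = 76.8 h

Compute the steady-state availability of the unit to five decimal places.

A(seal-flush unit) = MTBF/(MTBF+MTTR) = 18295/(18295+76.8) = 0.99582

0.99582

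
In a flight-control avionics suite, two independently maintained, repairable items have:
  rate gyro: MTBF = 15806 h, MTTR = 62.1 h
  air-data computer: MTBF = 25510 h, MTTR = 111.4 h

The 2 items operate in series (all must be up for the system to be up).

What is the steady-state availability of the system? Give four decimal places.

A(rate gyro) = MTBF/(MTBF+MTTR) = 15806/(15806+62.1) = 0.996086
A(air-data computer) = MTBF/(MTBF+MTTR) = 25510/(25510+111.4) = 0.995652
Series availability: 0.996086 × 0.995652 = 0.9918

0.9918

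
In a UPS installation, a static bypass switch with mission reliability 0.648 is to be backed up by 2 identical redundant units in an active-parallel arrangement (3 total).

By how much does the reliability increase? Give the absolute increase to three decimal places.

R_before = 0.648
R_after = 1 − (1 − 0.648)^3 = 0.956
ΔR = 0.956 − 0.648 = 0.308

0.308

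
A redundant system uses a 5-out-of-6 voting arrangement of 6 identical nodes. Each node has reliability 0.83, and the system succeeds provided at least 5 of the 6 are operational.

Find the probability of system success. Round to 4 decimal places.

R = Σ_{i=5}^{6} C(6,i) p^i (1−p)^{6−i} with p = 0.83
C(6,5)·0.83^5·0.17^1 = 0.401782
C(6,6)·0.83^6·0.17^0 = 0.326940
Sum = 0.7287

0.7287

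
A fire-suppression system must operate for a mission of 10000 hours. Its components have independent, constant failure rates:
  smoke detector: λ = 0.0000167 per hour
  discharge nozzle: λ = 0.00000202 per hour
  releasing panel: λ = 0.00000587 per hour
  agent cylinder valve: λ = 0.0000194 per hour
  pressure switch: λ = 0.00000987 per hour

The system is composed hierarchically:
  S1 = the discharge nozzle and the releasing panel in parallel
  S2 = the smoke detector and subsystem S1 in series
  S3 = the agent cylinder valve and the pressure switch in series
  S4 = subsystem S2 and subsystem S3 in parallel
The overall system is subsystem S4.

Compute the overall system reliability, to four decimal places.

R(smoke detector) = exp(−0.0000167 × 10000) = 0.846200
R(discharge nozzle) = exp(−0.00000202 × 10000) = 0.980003
R(releasing panel) = exp(−0.00000587 × 10000) = 0.942990
R(agent cylinder valve) = exp(−0.0000194 × 10000) = 0.823658
R(pressure switch) = exp(−0.00000987 × 10000) = 0.906014
Parallel (discharge nozzle and releasing panel): 1 − (1 − 0.980003)(1 − 0.942990) = 0.998860
Series (smoke detector and [0.998860]): 0.846200 × 0.998860 = 0.845235
Series (agent cylinder valve and pressure switch): 0.823658 × 0.906014 = 0.746246
Parallel ([0.845235] and [0.746246]): 1 − (1 − 0.845235)(1 − 0.746246) = 0.9607

0.9607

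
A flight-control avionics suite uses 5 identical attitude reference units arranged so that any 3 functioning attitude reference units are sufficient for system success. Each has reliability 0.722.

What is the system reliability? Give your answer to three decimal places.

R = Σ_{i=3}^{5} C(5,i) p^i (1−p)^{5−i} with p = 0.722
C(5,3)·0.722^3·0.278^2 = 0.29087
C(5,4)·0.722^4·0.278^1 = 0.37771
C(5,5)·0.722^5·0.278^0 = 0.19619
Sum = 0.865

0.865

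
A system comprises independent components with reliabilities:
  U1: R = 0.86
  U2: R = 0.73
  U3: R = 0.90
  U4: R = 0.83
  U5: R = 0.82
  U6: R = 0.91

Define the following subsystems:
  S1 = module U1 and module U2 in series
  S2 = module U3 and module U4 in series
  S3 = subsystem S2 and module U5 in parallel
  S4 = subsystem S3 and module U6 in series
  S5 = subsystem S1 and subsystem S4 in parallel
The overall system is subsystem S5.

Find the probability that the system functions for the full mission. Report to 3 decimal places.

Series (U1 and U2): 0.86000 × 0.73000 = 0.62780
Series (U3 and U4): 0.90000 × 0.83000 = 0.74700
Parallel ([0.74700] and U5): 1 − (1 − 0.74700)(1 − 0.82000) = 0.95446
Series ([0.95446] and U6): 0.95446 × 0.91000 = 0.86856
Parallel ([0.62780] and [0.86856]): 1 − (1 − 0.62780)(1 − 0.86856) = 0.951

0.951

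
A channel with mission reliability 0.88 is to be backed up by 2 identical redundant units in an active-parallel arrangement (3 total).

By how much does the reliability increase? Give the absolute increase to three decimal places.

0.118

R_before = 0.88
R_after = 1 − (1 − 0.88)^3 = 0.998
ΔR = 0.998 − 0.88 = 0.118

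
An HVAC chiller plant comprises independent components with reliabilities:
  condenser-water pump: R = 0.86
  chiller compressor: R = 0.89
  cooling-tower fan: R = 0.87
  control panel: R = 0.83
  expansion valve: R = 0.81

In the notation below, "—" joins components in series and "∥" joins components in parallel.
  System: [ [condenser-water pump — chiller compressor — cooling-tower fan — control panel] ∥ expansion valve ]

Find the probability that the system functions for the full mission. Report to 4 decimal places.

Series (condenser-water pump, chiller compressor, cooling-tower fan, and control panel): 0.860000 × 0.890000 × 0.870000 × 0.830000 = 0.552695
Parallel ([0.552695] and expansion valve): 1 − (1 − 0.552695)(1 − 0.810000) = 0.9150

0.9150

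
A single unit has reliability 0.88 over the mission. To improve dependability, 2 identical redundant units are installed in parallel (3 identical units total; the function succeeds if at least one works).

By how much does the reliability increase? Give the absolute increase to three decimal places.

0.118

R_before = 0.88
R_after = 1 − (1 − 0.88)^3 = 0.998
ΔR = 0.998 − 0.88 = 0.118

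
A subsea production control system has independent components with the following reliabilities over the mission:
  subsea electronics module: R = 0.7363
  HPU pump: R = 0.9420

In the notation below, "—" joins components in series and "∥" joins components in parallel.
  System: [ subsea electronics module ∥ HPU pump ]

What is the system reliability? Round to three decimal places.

Parallel (subsea electronics module and HPU pump): 1 − (1 − 0.73630)(1 − 0.94200) = 0.985

0.985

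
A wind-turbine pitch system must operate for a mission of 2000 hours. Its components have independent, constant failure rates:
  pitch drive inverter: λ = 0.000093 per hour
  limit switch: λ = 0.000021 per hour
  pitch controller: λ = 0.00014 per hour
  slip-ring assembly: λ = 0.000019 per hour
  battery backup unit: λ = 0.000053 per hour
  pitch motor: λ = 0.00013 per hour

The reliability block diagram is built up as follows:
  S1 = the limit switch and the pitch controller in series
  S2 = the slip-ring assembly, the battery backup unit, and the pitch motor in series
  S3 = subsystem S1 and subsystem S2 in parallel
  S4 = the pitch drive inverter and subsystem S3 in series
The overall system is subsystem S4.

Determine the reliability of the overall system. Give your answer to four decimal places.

R(pitch drive inverter) = exp(−0.000093 × 2000) = 0.830274
R(limit switch) = exp(−0.000021 × 2000) = 0.958870
R(pitch controller) = exp(−0.00014 × 2000) = 0.755784
R(slip-ring assembly) = exp(−0.000019 × 2000) = 0.962713
R(battery backup unit) = exp(−0.000053 × 2000) = 0.899425
R(pitch motor) = exp(−0.00013 × 2000) = 0.771052
Series (limit switch and pitch controller): 0.958870 × 0.755784 = 0.724699
Series (slip-ring assembly, battery backup unit, and pitch motor): 0.962713 × 0.899425 × 0.771052 = 0.667645
Parallel ([0.724699] and [0.667645]): 1 − (1 − 0.724699)(1 − 0.667645) = 0.908502
Series (pitch drive inverter and [0.908502]): 0.830274 × 0.908502 = 0.7543

0.7543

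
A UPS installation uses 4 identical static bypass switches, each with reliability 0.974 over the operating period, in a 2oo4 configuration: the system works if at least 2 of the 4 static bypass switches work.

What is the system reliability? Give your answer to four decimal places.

0.9999

R = Σ_{i=2}^{4} C(4,i) p^i (1−p)^{4−i} with p = 0.974
C(4,2)·0.974^2·0.026^2 = 0.003848
C(4,3)·0.974^3·0.026^1 = 0.096097
C(4,4)·0.974^4·0.026^0 = 0.899986
Sum = 0.9999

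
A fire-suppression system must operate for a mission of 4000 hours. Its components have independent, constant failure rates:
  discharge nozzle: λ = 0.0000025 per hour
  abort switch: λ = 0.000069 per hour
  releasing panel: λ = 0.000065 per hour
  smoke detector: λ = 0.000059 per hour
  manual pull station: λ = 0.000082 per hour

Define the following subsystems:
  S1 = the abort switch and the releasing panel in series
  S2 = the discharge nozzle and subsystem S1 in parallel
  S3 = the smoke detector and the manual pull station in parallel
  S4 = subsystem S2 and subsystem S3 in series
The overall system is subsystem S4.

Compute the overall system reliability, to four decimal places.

0.9373

R(discharge nozzle) = exp(−0.0000025 × 4000) = 0.990050
R(abort switch) = exp(−0.000069 × 4000) = 0.758813
R(releasing panel) = exp(−0.000065 × 4000) = 0.771052
R(smoke detector) = exp(−0.000059 × 4000) = 0.789781
R(manual pull station) = exp(−0.000082 × 4000) = 0.720363
Series (abort switch and releasing panel): 0.758813 × 0.771052 = 0.585084
Parallel (discharge nozzle and [0.585084]): 1 − (1 − 0.990050)(1 − 0.585084) = 0.995872
Parallel (smoke detector and manual pull station): 1 − (1 − 0.789781)(1 − 0.720363) = 0.941215
Series ([0.995872] and [0.941215]): 0.995872 × 0.941215 = 0.9373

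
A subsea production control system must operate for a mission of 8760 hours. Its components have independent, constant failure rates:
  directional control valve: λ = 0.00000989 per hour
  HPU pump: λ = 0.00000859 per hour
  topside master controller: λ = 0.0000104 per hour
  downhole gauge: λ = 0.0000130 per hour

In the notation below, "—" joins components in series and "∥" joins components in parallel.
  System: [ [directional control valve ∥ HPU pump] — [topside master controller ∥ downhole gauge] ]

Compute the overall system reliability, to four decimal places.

0.9847

R(directional control valve) = exp(−0.00000989 × 8760) = 0.917010
R(HPU pump) = exp(−0.00000859 × 8760) = 0.927513
R(topside master controller) = exp(−0.0000104 × 8760) = 0.912923
R(downhole gauge) = exp(−0.0000130 × 8760) = 0.892365
Parallel (directional control valve and HPU pump): 1 − (1 − 0.917010)(1 − 0.927513) = 0.993984
Parallel (topside master controller and downhole gauge): 1 − (1 − 0.912923)(1 − 0.892365) = 0.990627
Series ([0.993984] and [0.990627]): 0.993984 × 0.990627 = 0.9847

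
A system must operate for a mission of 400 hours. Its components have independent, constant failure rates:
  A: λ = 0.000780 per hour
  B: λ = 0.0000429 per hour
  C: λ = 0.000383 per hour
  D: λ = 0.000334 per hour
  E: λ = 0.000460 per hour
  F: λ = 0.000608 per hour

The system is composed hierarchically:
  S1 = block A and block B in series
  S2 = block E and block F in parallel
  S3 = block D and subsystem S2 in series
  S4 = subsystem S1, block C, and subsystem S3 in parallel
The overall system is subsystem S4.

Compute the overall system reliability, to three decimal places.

0.994

R(A) = exp(−0.000780 × 400) = 0.73198
R(B) = exp(−0.0000429 × 400) = 0.98299
R(C) = exp(−0.000383 × 400) = 0.85796
R(D) = exp(−0.000334 × 400) = 0.87494
R(E) = exp(−0.000460 × 400) = 0.83194
R(F) = exp(−0.000608 × 400) = 0.78411
Series (A and B): 0.73198 × 0.98299 = 0.71953
Parallel (E and F): 1 − (1 − 0.83194)(1 − 0.78411) = 0.96372
Series (D and [0.96372]): 0.87494 × 0.96372 = 0.84320
Parallel ([0.71953], C, and [0.84320]): 1 − (1 − 0.71953)(1 − 0.85796)(1 − 0.84320) = 0.994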